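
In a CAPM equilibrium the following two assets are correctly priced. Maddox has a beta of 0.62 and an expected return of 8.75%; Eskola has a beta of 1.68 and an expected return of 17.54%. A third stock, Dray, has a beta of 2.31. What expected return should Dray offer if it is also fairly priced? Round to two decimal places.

MRP (SML slope) = (17.54% − 8.75%) / (1.68 − 0.62) = 8.79% / 1.06 = 8.2925%
R_f (intercept) = 8.75% − 0.62 × 8.2925% = 3.6087%
E(R_Dray) = R_f + β × MRP = 3.6087% + 2.31 × 8.2925% = 22.76%

22.76%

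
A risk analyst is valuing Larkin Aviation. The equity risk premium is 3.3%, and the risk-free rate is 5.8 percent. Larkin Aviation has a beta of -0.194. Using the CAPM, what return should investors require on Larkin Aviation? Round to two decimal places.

E(R) = R_f + β × MRP = 5.8% + -0.194 × 3.3% = 5.16%

5.16%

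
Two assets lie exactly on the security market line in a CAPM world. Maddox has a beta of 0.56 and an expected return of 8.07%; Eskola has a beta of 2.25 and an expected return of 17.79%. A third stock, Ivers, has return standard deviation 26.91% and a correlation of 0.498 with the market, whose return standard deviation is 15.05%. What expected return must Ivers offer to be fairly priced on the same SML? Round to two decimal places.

MRP = (17.79% − 8.07%) / (2.25 − 0.56) = 5.7515%
R_f = 8.07% − 0.56 × 5.7515% = 4.8492%
β_Ivers = ρ·σ_i/σ_m = 0.498 × 26.91 / 15.05 = 0.8904
E(R_Ivers) = R_f + β × MRP = 4.8492% + 0.8904 × 5.7515% = 9.97%

9.97%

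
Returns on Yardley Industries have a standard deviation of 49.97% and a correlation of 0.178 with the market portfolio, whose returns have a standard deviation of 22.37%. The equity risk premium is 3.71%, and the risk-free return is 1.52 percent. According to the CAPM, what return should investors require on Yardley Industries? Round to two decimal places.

3.00%

β = ρ × σ_i / σ_m = 0.178 × 49.97% / 22.37% = 0.3976
E(R) = 1.52% + 0.3976 × 3.71% = 3.00%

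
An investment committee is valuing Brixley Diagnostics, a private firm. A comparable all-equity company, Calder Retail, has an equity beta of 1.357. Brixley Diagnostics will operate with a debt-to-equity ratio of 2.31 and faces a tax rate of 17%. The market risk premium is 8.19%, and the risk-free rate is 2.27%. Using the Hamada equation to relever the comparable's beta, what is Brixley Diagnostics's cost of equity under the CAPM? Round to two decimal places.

β_L = β_U × [1 + (1 − t)(D/E)] = 1.357 × [1 + (1 − 0.17) × 2.31]
    = 1.357 × [1 + 0.83 × 2.31] = 1.357 × 2.9173 = 3.9588
E(R) = R_f + β_L × MRP = 2.27% + 3.9588 × 8.19% = 34.69%

34.69%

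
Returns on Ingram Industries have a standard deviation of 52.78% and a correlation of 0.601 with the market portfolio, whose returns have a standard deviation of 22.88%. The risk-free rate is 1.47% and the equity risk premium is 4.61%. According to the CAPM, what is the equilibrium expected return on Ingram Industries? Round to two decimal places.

β = ρ × σ_i / σ_m = 0.601 × 52.78% / 22.88% = 1.3864
E(R) = 1.47% + 1.3864 × 4.61% = 7.86%

7.86%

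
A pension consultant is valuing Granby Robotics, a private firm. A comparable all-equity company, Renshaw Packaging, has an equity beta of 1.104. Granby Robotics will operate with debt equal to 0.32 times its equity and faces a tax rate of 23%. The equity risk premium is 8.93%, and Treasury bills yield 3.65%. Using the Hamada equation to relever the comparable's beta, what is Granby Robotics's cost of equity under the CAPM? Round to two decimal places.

15.94%

β_L = β_U × [1 + (1 − t)(D/E)] = 1.104 × [1 + (1 − 0.23) × 0.32]
    = 1.104 × [1 + 0.77 × 0.32] = 1.104 × 1.2464 = 1.3760
E(R) = R_f + β_L × MRP = 3.65% + 1.3760 × 8.93% = 15.94%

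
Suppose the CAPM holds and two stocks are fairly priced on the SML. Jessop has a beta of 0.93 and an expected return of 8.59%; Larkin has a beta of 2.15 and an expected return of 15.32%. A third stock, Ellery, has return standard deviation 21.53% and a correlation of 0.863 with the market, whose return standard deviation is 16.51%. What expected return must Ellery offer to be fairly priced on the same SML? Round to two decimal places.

MRP = (15.32% − 8.59%) / (2.15 − 0.93) = 5.5164%
R_f = 8.59% − 0.93 × 5.5164% = 3.4597%
β_Ellery = ρ·σ_i/σ_m = 0.863 × 21.53 / 16.51 = 1.1254
E(R_Ellery) = R_f + β × MRP = 3.4597% + 1.1254 × 5.5164% = 9.67%

9.67%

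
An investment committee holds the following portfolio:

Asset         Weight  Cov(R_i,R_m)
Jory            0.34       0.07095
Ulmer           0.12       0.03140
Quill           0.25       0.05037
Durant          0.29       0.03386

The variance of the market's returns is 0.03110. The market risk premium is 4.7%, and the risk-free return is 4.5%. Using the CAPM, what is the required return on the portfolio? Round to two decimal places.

12.10%

β_Jory = 0.07095 / 0.03110 = 2.2814
β_Ulmer = 0.03140 / 0.03110 = 1.0096
β_Quill = 0.05037 / 0.03110 = 1.6196
β_Durant = 0.03386 / 0.03110 = 1.0887
β_P = Σ w_i β_i = 0.34×2.2814 + 0.12×1.0096 + 0.25×1.6196 + 0.29×1.0887 = 1.6175
E(R_P) = R_f + β_P × MRP = 4.5% + 1.6175 × 4.7% = 12.10%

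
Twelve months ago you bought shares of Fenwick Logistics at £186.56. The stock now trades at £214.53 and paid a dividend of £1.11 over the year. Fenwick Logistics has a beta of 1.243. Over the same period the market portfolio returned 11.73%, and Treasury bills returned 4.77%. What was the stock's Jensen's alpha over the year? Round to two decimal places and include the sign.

Realised HPR = (P1 + D1 − P0) / P0 = (214.53 + 1.11 − 186.56) / 186.56 = 29.08 / 186.56 = 15.5875%
MRP = 11.73% − 4.77% = 6.96%
CAPM required = R_f + β·MRP = 4.77% + 1.243 × 6.96% = 13.42128%
α = realised − required = 15.5875% − 13.42128% = +2.17%

+2.17%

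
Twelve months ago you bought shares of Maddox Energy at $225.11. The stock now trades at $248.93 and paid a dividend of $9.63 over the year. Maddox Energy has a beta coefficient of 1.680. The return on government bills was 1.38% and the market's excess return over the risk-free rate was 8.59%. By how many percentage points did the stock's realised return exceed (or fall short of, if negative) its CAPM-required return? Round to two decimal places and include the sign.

-0.95%

Realised HPR = (P1 + D1 − P0) / P0 = (248.93 + 9.63 − 225.11) / 225.11 = 33.45 / 225.11 = 14.8594%
CAPM required = R_f + β·MRP = 1.38% + 1.680 × 8.59% = 15.81120%
α = realised − required = 14.8594% − 15.81120% = -0.95%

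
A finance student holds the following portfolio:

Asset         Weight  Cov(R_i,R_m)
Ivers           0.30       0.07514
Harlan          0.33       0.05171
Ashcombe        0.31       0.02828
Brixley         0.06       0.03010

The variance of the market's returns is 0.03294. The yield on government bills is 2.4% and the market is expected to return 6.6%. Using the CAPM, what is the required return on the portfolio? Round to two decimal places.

β_Ivers = 0.07514 / 0.03294 = 2.2811
β_Harlan = 0.05171 / 0.03294 = 1.5698
β_Ashcombe = 0.02828 / 0.03294 = 0.8585
β_Brixley = 0.03010 / 0.03294 = 0.9138
β_P = Σ w_i β_i = 0.30×2.2811 + 0.33×1.5698 + 0.31×0.8585 + 0.06×0.9138 = 1.5233
MRP = 6.6% − 2.4% = 4.20%
E(R_P) = R_f + β_P × MRP = 2.4% + 1.5233 × 4.2% = 8.80%

8.80%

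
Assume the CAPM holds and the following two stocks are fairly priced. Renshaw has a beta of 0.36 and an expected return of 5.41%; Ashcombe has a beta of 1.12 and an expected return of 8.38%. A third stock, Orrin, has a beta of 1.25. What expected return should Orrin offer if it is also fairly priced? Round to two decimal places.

MRP (SML slope) = (8.38% − 5.41%) / (1.12 − 0.36) = 2.97% / 0.76 = 3.9079%
R_f (intercept) = 5.41% − 0.36 × 3.9079% = 4.0032%
E(R_Orrin) = R_f + β × MRP = 4.0032% + 1.25 × 3.9079% = 8.89%

8.89%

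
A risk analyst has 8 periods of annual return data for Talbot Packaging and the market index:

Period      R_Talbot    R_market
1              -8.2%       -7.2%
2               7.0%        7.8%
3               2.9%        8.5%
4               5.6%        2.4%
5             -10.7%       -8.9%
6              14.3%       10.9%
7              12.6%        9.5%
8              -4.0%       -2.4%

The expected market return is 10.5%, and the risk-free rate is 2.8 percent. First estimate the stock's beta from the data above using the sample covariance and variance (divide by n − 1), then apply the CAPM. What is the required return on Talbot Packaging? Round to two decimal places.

Mean R_i = (-8.2 + 7.0 + 2.9 + 5.6 − 10.7 + 14.3 + 12.6 − 4.0) / 8 = 2.4375%
Mean R_m = (-7.2 + 7.8 + 8.5 + 2.4 − 8.9 + 10.9 + 9.5 − 2.4) / 8 = 2.5750%
Σ(R_i − R̄_i)(R_m − R̄_m) = 481.9175  ⇒  Cov = 481.9175 / 7 = 68.8454
Σ(R_m − R̄_m)² = 431.6750  ⇒  Var(R_m) = 431.6750 / 7 = 61.6679
β = Cov / Var(R_m) = 68.8454 / 61.6679 = 1.1164
MRP = 10.5% − 2.8% = 7.70%
E(R) = R_f + β × MRP = 2.8% + 1.1164 × 7.7% = 11.40%

11.40%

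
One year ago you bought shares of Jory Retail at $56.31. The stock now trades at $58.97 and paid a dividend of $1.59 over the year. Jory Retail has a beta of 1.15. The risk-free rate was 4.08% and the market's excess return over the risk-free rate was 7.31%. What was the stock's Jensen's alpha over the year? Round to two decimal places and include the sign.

Realised HPR = (P1 + D1 − P0) / P0 = (58.97 + 1.59 − 56.31) / 56.31 = 4.25 / 56.31 = 7.5475%
CAPM required = R_f + β·MRP = 4.08% + 1.15 × 7.31% = 12.4865%
α = realised − required = 7.5475% − 12.4865% = -4.94%

-4.94%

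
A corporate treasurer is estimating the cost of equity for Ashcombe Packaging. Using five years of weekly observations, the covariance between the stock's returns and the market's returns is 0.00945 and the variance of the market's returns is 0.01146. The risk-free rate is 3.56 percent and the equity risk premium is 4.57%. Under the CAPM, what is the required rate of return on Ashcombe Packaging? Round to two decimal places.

β = Cov(R_i, R_m) / Var(R_m) = 0.00945 / 0.01146 = 0.8246
E(R) = R_f + β × MRP = 3.56% + 0.8246 × 4.57% = 7.33%

7.33%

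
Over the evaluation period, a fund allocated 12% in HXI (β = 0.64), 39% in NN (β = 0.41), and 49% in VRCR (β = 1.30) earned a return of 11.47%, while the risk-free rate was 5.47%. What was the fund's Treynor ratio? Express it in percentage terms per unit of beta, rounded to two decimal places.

β_P = 0.12×0.64 + 0.39×0.41 + 0.49×1.30 = 0.8737
Treynor = (R_P − R_f) / β_P = (11.47% − 5.47%) / 0.8737 = 6.00% / 0.8737 = 6.87%

6.87%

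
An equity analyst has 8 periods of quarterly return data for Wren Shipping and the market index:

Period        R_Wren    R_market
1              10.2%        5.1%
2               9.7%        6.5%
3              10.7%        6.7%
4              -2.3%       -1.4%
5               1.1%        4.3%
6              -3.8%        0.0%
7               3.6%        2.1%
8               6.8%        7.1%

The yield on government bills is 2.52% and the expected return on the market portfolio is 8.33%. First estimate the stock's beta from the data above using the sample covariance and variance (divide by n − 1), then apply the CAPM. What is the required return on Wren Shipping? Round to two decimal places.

Mean R_i = (10.2 + 9.7 + 10.7 − 2.3 + 1.1 − 3.8 + 3.6 + 6.8) / 8 = 4.5000%
Mean R_m = (5.1 + 6.5 + 6.7 − 1.4 + 4.3 + 0.0 + 2.1 + 7.1) / 8 = 3.8000%
Σ(R_i − R̄_i)(R_m − R̄_m) = 113.7500  ⇒  Cov = 113.7500 / 7 = 16.2500
Σ(R_m − R̄_m)² = 72.9000  ⇒  Var(R_m) = 72.9000 / 7 = 10.4143
β = Cov / Var(R_m) = 16.2500 / 10.4143 = 1.5604
MRP = 8.33% − 2.52% = 5.81%
E(R) = R_f + β × MRP = 2.52% + 1.5604 × 5.81% = 11.59%

11.59%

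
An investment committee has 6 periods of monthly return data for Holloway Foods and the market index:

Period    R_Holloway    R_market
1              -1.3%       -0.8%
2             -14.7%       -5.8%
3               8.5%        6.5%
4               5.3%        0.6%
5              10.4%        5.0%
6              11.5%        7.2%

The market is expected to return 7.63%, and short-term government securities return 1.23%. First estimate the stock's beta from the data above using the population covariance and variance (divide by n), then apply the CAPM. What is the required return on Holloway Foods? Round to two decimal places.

13.23%

Mean R_i = (-1.3 − 14.7 + 8.5 + 5.3 + 10.4 + 11.5) / 6 = 3.2833%
Mean R_m = (-0.8 − 5.8 + 6.5 + 0.6 + 5.0 + 7.2) / 6 = 2.1167%
Σ(R_i − R̄_i)(R_m − R̄_m) = 237.8317  ⇒  Cov = 237.8317 / 6 = 39.6386
Σ(R_m − R̄_m)² = 126.8483  ⇒  Var(R_m) = 126.8483 / 6 = 21.1414
β = Cov / Var(R_m) = 39.6386 / 21.1414 = 1.8749
MRP = 7.63% − 1.23% = 6.40%
E(R) = R_f + β × MRP = 1.23% + 1.8749 × 6.40% = 13.23%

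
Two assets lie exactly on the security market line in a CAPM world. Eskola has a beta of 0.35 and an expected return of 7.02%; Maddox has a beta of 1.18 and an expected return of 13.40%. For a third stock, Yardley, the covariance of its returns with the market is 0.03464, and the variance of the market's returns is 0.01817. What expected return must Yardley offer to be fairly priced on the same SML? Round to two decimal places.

18.98%

MRP = (13.40% − 7.02%) / (1.18 − 0.35) = 7.6867%
R_f = 7.02% − 0.35 × 7.6867% = 4.3297%
β_Yardley = Cov / Var(R_m) = 0.03464 / 0.01817 = 1.9064
E(R_Yardley) = R_f + β × MRP = 4.3297% + 1.9064 × 7.6867% = 18.98%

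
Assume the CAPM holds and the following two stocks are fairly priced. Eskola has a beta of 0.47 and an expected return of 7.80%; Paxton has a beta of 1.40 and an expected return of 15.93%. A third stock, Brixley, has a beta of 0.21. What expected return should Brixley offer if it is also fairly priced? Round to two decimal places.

MRP (SML slope) = (15.93% − 7.80%) / (1.40 − 0.47) = 8.13% / 0.93 = 8.7419%
R_f (intercept) = 7.80% − 0.47 × 8.7419% = 3.6913%
E(R_Brixley) = R_f + β × MRP = 3.6913% + 0.21 × 8.7419% = 5.53%

5.53%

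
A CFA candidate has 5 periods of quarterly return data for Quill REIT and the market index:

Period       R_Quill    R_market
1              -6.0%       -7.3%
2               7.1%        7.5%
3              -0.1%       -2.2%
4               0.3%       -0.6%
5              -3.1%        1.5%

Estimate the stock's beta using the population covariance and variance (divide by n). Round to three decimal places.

Mean R_i = (-6.0 + 7.1 − 0.1 + 0.3 − 3.1) / 5 = -0.3600%
Mean R_m = (-7.3 + 7.5 − 2.2 − 0.6 + 1.5) / 5 = -0.2200%
Σ(R_i − R̄_i)(R_m − R̄_m) = 92.0440  ⇒  Cov = 92.0440 / 5 = 18.4088
Σ(R_m − R̄_m)² = 116.7480  ⇒  Var(R_m) = 116.7480 / 5 = 23.3496
β = Cov / Var(R_m) = 18.4088 / 23.3496 = 0.7884

0.788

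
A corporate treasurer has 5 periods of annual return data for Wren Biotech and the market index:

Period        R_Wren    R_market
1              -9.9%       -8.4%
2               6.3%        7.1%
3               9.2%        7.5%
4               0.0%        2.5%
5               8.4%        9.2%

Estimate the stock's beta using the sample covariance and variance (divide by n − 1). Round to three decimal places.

Mean R_i = (-9.9 + 6.3 + 9.2 + 0.0 + 8.4) / 5 = 2.8000%
Mean R_m = (-8.4 + 7.1 + 7.5 + 2.5 + 9.2) / 5 = 3.5800%
Σ(R_i − R̄_i)(R_m − R̄_m) = 224.0500  ⇒  Cov = 224.0500 / 4 = 56.0125
Σ(R_m − R̄_m)² = 204.0280  ⇒  Var(R_m) = 204.0280 / 4 = 51.0070
β = Cov / Var(R_m) = 56.0125 / 51.0070 = 1.0981

1.098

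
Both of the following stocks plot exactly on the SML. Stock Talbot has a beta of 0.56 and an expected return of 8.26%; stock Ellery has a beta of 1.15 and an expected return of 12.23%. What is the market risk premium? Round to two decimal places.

Both satisfy E(R) = R_f + β·MRP, so the slope of the SML is
MRP = (12.23% − 8.26%) / (1.15 − 0.56) = 3.97% / 0.59 = 6.7288%

6.73%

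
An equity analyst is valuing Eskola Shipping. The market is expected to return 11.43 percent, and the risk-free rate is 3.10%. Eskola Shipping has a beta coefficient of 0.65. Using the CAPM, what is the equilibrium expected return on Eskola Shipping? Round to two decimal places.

Market risk premium = E(R_m) − R_f = 11.43% − 3.10% = 8.33%
E(R) = R_f + β × MRP = 3.10% + 0.65 × 8.33% = 8.51%

8.51%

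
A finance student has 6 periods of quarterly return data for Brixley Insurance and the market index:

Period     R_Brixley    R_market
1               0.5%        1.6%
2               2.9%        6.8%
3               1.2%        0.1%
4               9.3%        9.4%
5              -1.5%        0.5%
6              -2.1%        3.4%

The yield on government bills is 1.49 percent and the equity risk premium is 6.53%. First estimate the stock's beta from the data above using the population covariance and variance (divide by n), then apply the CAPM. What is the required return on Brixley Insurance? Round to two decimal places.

7.36%

Mean R_i = (0.5 + 2.9 + 1.2 + 9.3 − 1.5 − 2.1) / 6 = 1.7167%
Mean R_m = (1.6 + 6.8 + 0.1 + 9.4 + 0.5 + 3.4) / 6 = 3.6333%
Σ(R_i − R̄_i)(R_m − R̄_m) = 62.7467  ⇒  Cov = 62.7467 / 6 = 10.4578
Σ(R_m − R̄_m)² = 69.7733  ⇒  Var(R_m) = 69.7733 / 6 = 11.6289
β = Cov / Var(R_m) = 10.4578 / 11.6289 = 0.8993
E(R) = R_f + β × MRP = 1.49% + 0.8993 × 6.53% = 7.36%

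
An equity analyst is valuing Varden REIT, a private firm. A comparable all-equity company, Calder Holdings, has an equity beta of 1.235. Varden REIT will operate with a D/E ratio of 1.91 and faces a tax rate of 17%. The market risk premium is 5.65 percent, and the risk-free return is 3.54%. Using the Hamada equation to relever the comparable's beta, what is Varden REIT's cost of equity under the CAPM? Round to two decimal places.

β_L = β_U × [1 + (1 − t)(D/E)] = 1.235 × [1 + (1 − 0.17) × 1.91]
    = 1.235 × [1 + 0.83 × 1.91] = 1.235 × 2.5853 = 3.1928
E(R) = R_f + β_L × MRP = 3.54% + 3.1928 × 5.65% = 21.58%

21.58%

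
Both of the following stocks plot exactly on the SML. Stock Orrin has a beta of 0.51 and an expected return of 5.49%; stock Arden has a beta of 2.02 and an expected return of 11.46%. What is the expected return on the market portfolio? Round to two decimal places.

Both satisfy E(R) = R_f + β·MRP, so the slope of the SML is
MRP = (11.46% − 5.49%) / (2.02 − 0.51) = 5.97% / 1.51 = 3.9536%
R_f = E(R_Orrin) − β_Orrin·MRP = 5.49% − 0.51 × 3.9536% = 3.4737%
E(R_m) = R_f + MRP = 3.4737% + 3.9536% = 7.43%

7.43%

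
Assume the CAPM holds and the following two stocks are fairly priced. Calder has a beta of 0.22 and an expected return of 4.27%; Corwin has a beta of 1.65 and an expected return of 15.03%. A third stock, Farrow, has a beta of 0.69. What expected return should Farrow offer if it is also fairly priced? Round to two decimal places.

7.81%

MRP (SML slope) = (15.03% − 4.27%) / (1.65 − 0.22) = 10.76% / 1.43 = 7.5245%
R_f (intercept) = 4.27% − 0.22 × 7.5245% = 2.6146%
E(R_Farrow) = R_f + β × MRP = 2.6146% + 0.69 × 7.5245% = 7.81%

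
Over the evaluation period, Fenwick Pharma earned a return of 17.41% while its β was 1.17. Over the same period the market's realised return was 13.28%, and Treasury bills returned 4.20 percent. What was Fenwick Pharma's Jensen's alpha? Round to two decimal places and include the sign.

Market excess return = 13.28% − 4.20% = 9.08%
CAPM benchmark = R_f + β(R_m − R_f) = 4.20% + 1.17 × 9.08% = 14.8236%
α = actual − benchmark = 17.41% − 14.8236% = +2.59%

+2.59%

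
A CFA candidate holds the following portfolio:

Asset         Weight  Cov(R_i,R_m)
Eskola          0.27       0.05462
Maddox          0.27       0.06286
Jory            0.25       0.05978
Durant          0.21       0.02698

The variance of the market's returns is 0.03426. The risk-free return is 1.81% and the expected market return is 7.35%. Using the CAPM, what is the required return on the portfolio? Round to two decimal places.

10.27%

β_Eskola = 0.05462 / 0.03426 = 1.5943
β_Maddox = 0.06286 / 0.03426 = 1.8348
β_Jory = 0.05978 / 0.03426 = 1.7449
β_Durant = 0.02698 / 0.03426 = 0.7875
β_P = Σ w_i β_i = 0.27×1.5943 + 0.27×1.8348 + 0.25×1.7449 + 0.21×0.7875 = 1.5275
MRP = 7.35% − 1.81% = 5.54%
E(R_P) = R_f + β_P × MRP = 1.81% + 1.5275 × 5.54% = 10.27%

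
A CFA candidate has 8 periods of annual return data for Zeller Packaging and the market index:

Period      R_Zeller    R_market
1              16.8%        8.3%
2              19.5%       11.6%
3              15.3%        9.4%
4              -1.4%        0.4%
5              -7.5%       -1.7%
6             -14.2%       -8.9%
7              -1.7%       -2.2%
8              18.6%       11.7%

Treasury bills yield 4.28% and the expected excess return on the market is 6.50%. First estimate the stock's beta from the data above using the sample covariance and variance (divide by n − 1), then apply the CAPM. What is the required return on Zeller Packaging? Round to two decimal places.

Mean R_i = (16.8 + 19.5 + 15.3 − 1.4 − 7.5 − 14.2 − 1.7 + 18.6) / 8 = 5.6750%
Mean R_m = (8.3 + 11.6 + 9.4 + 0.4 − 1.7 − 8.9 − 2.2 + 11.7) / 8 = 3.5750%
Σ(R_i − R̄_i)(R_m − R̄_m) = 707.0850  ⇒  Cov = 707.0850 / 7 = 101.0121
Σ(R_m − R̄_m)² = 413.5550  ⇒  Var(R_m) = 413.5550 / 7 = 59.0793
β = Cov / Var(R_m) = 101.0121 / 59.0793 = 1.7098
E(R) = R_f + β × MRP = 4.28% + 1.7098 × 6.50% = 15.39%

15.39%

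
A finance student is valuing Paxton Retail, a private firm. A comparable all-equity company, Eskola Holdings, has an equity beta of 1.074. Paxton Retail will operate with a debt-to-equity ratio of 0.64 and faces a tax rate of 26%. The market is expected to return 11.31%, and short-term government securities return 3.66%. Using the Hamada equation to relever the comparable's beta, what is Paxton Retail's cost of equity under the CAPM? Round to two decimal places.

15.77%

β_L = β_U × [1 + (1 − t)(D/E)] = 1.074 × [1 + (1 − 0.26) × 0.64]
    = 1.074 × [1 + 0.74 × 0.64] = 1.074 × 1.4736 = 1.5826
MRP = 11.31% − 3.66% = 7.65%
E(R) = R_f + β_L × MRP = 3.66% + 1.5826 × 7.65% = 15.77%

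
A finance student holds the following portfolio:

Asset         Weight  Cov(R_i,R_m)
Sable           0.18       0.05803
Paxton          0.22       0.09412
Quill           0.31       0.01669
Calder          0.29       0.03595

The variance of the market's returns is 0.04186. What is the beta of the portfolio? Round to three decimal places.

β_Sable = 0.05803 / 0.04186 = 1.3863
β_Paxton = 0.09412 / 0.04186 = 2.2484
β_Quill = 0.01669 / 0.04186 = 0.3987
β_Calder = 0.03595 / 0.04186 = 0.8588
β_P = Σ w_i β_i = 0.18×1.3863 + 0.22×2.2484 + 0.31×0.3987 + 0.29×0.8588 = 1.1168

1.117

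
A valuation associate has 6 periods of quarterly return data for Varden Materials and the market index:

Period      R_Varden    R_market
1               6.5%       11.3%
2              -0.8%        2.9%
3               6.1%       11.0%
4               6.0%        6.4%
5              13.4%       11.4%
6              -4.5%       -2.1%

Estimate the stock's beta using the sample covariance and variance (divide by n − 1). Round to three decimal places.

Mean R_i = (6.5 − 0.8 + 6.1 + 6.0 + 13.4 − 4.5) / 6 = 4.4500%
Mean R_m = (11.3 + 2.9 + 11.0 + 6.4 + 11.4 − 2.1) / 6 = 6.8167%
Σ(R_i − R̄_i)(R_m − R̄_m) = 156.8350  ⇒  Cov = 156.8350 / 5 = 31.3670
Σ(R_m − R̄_m)² = 153.6283  ⇒  Var(R_m) = 153.6283 / 5 = 30.7257
β = Cov / Var(R_m) = 31.3670 / 30.7257 = 1.0209

1.021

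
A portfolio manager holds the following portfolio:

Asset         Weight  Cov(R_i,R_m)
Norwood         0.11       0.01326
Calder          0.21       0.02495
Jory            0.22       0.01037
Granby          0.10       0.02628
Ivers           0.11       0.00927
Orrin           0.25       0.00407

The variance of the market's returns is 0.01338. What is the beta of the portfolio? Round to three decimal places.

1.020

β_Norwood = 0.01326 / 0.01338 = 0.9910
β_Calder = 0.02495 / 0.01338 = 1.8647
β_Jory = 0.01037 / 0.01338 = 0.7750
β_Granby = 0.02628 / 0.01338 = 1.9641
β_Ivers = 0.00927 / 0.01338 = 0.6928
β_Orrin = 0.00407 / 0.01338 = 0.3042
β_P = Σ w_i β_i = 0.11×0.9910 + 0.21×1.8647 + 0.22×0.7750 + 0.10×1.9641 + 0.11×0.6928 + 0.25×0.3042 = 1.0198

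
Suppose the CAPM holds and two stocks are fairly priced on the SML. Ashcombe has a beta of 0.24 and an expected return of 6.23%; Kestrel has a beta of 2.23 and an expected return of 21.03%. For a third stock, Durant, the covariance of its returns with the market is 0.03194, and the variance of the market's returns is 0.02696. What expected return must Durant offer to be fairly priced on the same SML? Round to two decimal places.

MRP = (21.03% − 6.23%) / (2.23 − 0.24) = 7.4372%
R_f = 6.23% − 0.24 × 7.4372% = 4.4451%
β_Durant = Cov / Var(R_m) = 0.03194 / 0.02696 = 1.1847
E(R_Durant) = R_f + β × MRP = 4.4451% + 1.1847 × 7.4372% = 13.26%

13.26%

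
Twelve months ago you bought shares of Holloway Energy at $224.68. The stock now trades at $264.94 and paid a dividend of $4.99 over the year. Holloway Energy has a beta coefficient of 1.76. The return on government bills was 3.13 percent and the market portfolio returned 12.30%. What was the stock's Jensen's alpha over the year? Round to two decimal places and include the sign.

Realised HPR = (P1 + D1 − P0) / P0 = (264.94 + 4.99 − 224.68) / 224.68 = 45.25 / 224.68 = 20.1398%
MRP = 12.30% − 3.13% = 9.17%
CAPM required = R_f + β·MRP = 3.13% + 1.76 × 9.17% = 19.2692%
α = realised − required = 20.1398% − 19.2692% = +0.87%

+0.87%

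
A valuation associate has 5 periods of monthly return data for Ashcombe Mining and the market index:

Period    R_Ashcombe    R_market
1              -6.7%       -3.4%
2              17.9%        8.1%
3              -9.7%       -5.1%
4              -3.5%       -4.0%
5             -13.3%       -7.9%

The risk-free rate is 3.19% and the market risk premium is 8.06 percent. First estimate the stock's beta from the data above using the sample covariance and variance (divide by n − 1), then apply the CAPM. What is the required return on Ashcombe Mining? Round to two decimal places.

19.10%

Mean R_i = (-6.7 + 17.9 − 9.7 − 3.5 − 13.3) / 5 = -3.0600%
Mean R_m = (-3.4 + 8.1 − 5.1 − 4.0 − 7.9) / 5 = -2.4600%
Σ(R_i − R̄_i)(R_m − R̄_m) = 298.6720  ⇒  Cov = 298.6720 / 4 = 74.6680
Σ(R_m − R̄_m)² = 151.3320  ⇒  Var(R_m) = 151.3320 / 4 = 37.8330
β = Cov / Var(R_m) = 74.6680 / 37.8330 = 1.9736
E(R) = R_f + β × MRP = 3.19% + 1.9736 × 8.06% = 19.10%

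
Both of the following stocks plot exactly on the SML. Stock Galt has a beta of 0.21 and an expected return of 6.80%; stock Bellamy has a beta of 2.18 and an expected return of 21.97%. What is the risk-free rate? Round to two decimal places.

Both satisfy E(R) = R_f + β·MRP, so the slope of the SML is
MRP = (21.97% − 6.80%) / (2.18 − 0.21) = 15.17% / 1.97 = 7.7005%
R_f = E(R_Galt) − β_Galt·MRP = 6.80% − 0.21 × 7.7005% = 5.1829%

5.18%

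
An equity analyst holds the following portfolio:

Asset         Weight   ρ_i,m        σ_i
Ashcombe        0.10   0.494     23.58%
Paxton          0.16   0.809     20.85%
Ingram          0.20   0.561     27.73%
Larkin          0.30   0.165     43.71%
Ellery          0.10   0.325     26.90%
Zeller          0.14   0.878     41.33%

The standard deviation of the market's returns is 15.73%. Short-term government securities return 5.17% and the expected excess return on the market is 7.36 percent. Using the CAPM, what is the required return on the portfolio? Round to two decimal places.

β_Ashcombe = 0.494 × 23.58% / 15.73% = 0.7405
β_Paxton = 0.809 × 20.85% / 15.73% = 1.0723
β_Ingram = 0.561 × 27.73% / 15.73% = 0.9890
β_Larkin = 0.165 × 43.71% / 15.73% = 0.4585
β_Ellery = 0.325 × 26.90% / 15.73% = 0.5558
β_Zeller = 0.878 × 41.33% / 15.73% = 2.3069
β_P = Σ w_i β_i = 0.10×0.7405 + 0.16×1.0723 + 0.20×0.9890 + 0.30×0.4585 + 0.10×0.5558 + 0.14×2.3069 = 0.9595
E(R_P) = R_f + β_P × MRP = 5.17% + 0.9595 × 7.36% = 12.23%

12.23%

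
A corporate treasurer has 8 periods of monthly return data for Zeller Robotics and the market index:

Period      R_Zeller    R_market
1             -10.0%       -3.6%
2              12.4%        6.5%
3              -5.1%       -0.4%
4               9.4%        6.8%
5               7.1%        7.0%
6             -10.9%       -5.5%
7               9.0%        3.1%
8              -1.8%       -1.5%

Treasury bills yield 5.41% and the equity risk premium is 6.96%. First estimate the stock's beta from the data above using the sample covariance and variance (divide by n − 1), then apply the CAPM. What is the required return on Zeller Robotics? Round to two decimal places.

17.73%

Mean R_i = (-10.0 + 12.4 − 5.1 + 9.4 + 7.1 − 10.9 + 9.0 − 1.8) / 8 = 1.2625%
Mean R_m = (-3.6 + 6.5 − 0.4 + 6.8 + 7.0 − 5.5 + 3.1 − 1.5) / 8 = 1.5500%
Σ(R_i − R̄_i)(R_m − R̄_m) = 307.1550  ⇒  Cov = 307.1550 / 7 = 43.8793
Σ(R_m − R̄_m)² = 173.5000  ⇒  Var(R_m) = 173.5000 / 7 = 24.7857
β = Cov / Var(R_m) = 43.8793 / 24.7857 = 1.7703
E(R) = R_f + β × MRP = 5.41% + 1.7703 × 6.96% = 17.73%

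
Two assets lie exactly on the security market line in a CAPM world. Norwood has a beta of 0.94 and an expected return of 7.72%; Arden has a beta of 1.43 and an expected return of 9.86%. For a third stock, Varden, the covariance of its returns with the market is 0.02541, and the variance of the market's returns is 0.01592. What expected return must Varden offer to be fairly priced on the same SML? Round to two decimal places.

10.59%

MRP = (9.86% − 7.72%) / (1.43 − 0.94) = 4.3673%
R_f = 7.72% − 0.94 × 4.3673% = 3.6147%
β_Varden = Cov / Var(R_m) = 0.02541 / 0.01592 = 1.5961
E(R_Varden) = R_f + β × MRP = 3.6147% + 1.5961 × 4.3673% = 10.59%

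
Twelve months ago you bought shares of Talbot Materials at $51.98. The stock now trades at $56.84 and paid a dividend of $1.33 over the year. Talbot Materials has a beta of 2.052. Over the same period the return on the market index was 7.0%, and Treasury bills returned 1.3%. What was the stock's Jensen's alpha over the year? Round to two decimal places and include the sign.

Realised HPR = (P1 + D1 − P0) / P0 = (56.84 + 1.33 − 51.98) / 51.98 = 6.19 / 51.98 = 11.9084%
MRP = 7.0% − 1.3% = 5.70%
CAPM required = R_f + β·MRP = 1.3% + 2.052 × 5.7% = 12.9964%
α = realised − required = 11.9084% − 12.9964% = -1.09%

-1.09%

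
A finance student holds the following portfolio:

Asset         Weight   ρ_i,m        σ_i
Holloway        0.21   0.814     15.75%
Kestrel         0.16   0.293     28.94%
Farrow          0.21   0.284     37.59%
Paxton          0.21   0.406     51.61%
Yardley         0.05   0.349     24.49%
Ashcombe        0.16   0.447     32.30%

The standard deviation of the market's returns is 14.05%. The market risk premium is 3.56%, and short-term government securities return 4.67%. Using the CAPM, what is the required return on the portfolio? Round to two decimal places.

8.07%

β_Holloway = 0.814 × 15.75% / 14.05% = 0.9125
β_Kestrel = 0.293 × 28.94% / 14.05% = 0.6035
β_Farrow = 0.284 × 37.59% / 14.05% = 0.7598
β_Paxton = 0.406 × 51.61% / 14.05% = 1.4914
β_Yardley = 0.349 × 24.49% / 14.05% = 0.6083
β_Ashcombe = 0.447 × 32.30% / 14.05% = 1.0276
β_P = Σ w_i β_i = 0.21×0.9125 + 0.16×0.6035 + 0.21×0.7598 + 0.21×1.4914 + 0.05×0.6083 + 0.16×1.0276 = 0.9558
E(R_P) = R_f + β_P × MRP = 4.67% + 0.9558 × 3.56% = 8.07%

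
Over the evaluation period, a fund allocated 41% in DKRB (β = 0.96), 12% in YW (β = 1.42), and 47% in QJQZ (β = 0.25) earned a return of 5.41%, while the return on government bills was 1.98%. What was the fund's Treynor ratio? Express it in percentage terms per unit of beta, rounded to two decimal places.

β_P = 0.41×0.96 + 0.12×1.42 + 0.47×0.25 = 0.6815
Treynor = (R_P − R_f) / β_P = (5.41% − 1.98%) / 0.6815 = 3.43% / 0.6815 = 5.03%

5.03%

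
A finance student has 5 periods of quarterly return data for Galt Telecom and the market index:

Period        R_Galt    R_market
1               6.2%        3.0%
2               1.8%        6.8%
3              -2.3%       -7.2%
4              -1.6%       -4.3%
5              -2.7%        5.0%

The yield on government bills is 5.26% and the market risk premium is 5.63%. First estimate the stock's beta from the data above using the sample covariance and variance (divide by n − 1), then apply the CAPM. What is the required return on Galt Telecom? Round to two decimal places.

6.77%

Mean R_i = (6.2 + 1.8 − 2.3 − 1.6 − 2.7) / 5 = 0.2800%
Mean R_m = (3.0 + 6.8 − 7.2 − 4.3 + 5.0) / 5 = 0.6600%
Σ(R_i − R̄_i)(R_m − R̄_m) = 39.8560  ⇒  Cov = 39.8560 / 4 = 9.9640
Σ(R_m − R̄_m)² = 148.3920  ⇒  Var(R_m) = 148.3920 / 4 = 37.0980
β = Cov / Var(R_m) = 9.9640 / 37.0980 = 0.2686
E(R) = R_f + β × MRP = 5.26% + 0.2686 × 5.63% = 6.77%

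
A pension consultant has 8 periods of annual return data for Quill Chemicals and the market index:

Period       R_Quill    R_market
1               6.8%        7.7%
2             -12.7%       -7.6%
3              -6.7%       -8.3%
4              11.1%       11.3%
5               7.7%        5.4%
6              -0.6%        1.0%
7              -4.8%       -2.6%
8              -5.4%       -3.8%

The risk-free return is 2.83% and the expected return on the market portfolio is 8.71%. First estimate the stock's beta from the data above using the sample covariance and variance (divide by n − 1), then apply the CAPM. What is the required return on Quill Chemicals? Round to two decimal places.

9.39%

Mean R_i = (6.8 − 12.7 − 6.7 + 11.1 + 7.7 − 0.6 − 4.8 − 5.4) / 8 = -0.5750%
Mean R_m = (7.7 − 7.6 − 8.3 + 11.3 + 5.4 + 1.0 − 2.6 − 3.8) / 8 = 0.3875%
Σ(R_i − R̄_i)(R_m − R̄_m) = 405.6825  ⇒  Cov = 405.6825 / 7 = 57.9546
Σ(R_m − R̄_m)² = 363.7888  ⇒  Var(R_m) = 363.7888 / 7 = 51.9698
β = Cov / Var(R_m) = 57.9546 / 51.9698 = 1.1152
MRP = 8.71% − 2.83% = 5.88%
E(R) = R_f + β × MRP = 2.83% + 1.1152 × 5.88% = 9.39%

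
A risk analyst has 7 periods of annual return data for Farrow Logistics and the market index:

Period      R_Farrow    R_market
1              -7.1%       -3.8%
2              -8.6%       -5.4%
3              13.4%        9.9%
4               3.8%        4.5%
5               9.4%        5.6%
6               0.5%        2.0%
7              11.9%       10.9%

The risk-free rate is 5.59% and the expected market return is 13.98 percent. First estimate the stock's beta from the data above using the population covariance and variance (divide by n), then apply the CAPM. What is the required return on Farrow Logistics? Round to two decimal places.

Mean R_i = (-7.1 − 8.6 + 13.4 + 3.8 + 9.4 + 0.5 + 11.9) / 7 = 3.3286%
Mean R_m = (-3.8 − 5.4 + 9.9 + 4.5 + 5.6 + 2.0 + 10.9) / 7 = 3.3857%
Σ(R_i − R̄_i)(R_m − R̄_m) = 327.6429  ⇒  Cov = 327.6429 / 7 = 46.8061
Σ(R_m − R̄_m)² = 235.7886  ⇒  Var(R_m) = 235.7886 / 7 = 33.6841
β = Cov / Var(R_m) = 46.8061 / 33.6841 = 1.3896
MRP = 13.98% − 5.59% = 8.39%
E(R) = R_f + β × MRP = 5.59% + 1.3896 × 8.39% = 17.25%

17.25%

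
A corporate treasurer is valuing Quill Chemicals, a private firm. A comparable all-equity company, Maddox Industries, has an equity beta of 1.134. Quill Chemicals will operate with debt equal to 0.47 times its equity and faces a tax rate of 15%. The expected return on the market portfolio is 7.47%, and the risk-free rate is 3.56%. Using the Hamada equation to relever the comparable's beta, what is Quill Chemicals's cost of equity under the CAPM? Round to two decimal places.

9.77%

β_L = β_U × [1 + (1 − t)(D/E)] = 1.134 × [1 + (1 − 0.15) × 0.47]
    = 1.134 × [1 + 0.85 × 0.47] = 1.134 × 1.3995 = 1.5870
MRP = 7.47% − 3.56% = 3.91%
E(R) = R_f + β_L × MRP = 3.56% + 1.5870 × 3.91% = 9.77%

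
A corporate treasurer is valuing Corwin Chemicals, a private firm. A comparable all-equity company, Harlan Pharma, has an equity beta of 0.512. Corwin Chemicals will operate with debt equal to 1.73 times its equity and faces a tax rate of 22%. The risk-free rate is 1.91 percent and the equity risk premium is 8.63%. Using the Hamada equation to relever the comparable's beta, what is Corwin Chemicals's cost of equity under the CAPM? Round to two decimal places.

β_L = β_U × [1 + (1 − t)(D/E)] = 0.512 × [1 + (1 − 0.22) × 1.73]
    = 0.512 × [1 + 0.78 × 1.73] = 0.512 × 2.3494 = 1.2029
E(R) = R_f + β_L × MRP = 1.91% + 1.2029 × 8.63% = 12.29%

12.29%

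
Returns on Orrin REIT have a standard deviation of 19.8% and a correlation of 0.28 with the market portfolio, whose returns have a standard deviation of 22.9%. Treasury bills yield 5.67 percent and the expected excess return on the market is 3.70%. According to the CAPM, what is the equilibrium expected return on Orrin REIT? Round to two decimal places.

β = ρ × σ_i / σ_m = 0.28 × 19.8% / 22.9% = 0.2421
E(R) = 5.67% + 0.2421 × 3.70% = 6.57%

6.57%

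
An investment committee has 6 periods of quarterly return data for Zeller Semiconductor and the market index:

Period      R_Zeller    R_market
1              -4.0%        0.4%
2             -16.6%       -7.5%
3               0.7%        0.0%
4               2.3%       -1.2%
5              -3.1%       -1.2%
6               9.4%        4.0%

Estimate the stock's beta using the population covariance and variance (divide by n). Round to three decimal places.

2.151

Mean R_i = (-4.0 − 16.6 + 0.7 + 2.3 − 3.1 + 9.4) / 6 = -1.8833%
Mean R_m = (0.4 − 7.5 + 0.0 − 1.2 − 1.2 + 4.0) / 6 = -0.9167%
Σ(R_i − R̄_i)(R_m − R̄_m) = 151.1017  ⇒  Cov = 151.1017 / 6 = 25.1836
Σ(R_m − R̄_m)² = 70.2483  ⇒  Var(R_m) = 70.2483 / 6 = 11.7081
β = Cov / Var(R_m) = 25.1836 / 11.7081 = 2.1510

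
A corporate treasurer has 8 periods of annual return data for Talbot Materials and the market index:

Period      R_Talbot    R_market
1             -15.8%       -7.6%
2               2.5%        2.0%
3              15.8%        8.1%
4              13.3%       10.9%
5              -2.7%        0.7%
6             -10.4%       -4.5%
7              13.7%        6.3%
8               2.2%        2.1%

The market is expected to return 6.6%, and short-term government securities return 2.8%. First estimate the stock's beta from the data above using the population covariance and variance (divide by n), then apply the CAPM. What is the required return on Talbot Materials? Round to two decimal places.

Mean R_i = (-15.8 + 2.5 + 15.8 + 13.3 − 2.7 − 10.4 + 13.7 + 2.2) / 8 = 2.3250%
Mean R_m = (-7.6 + 2.0 + 8.1 + 10.9 + 0.7 − 4.5 + 6.3 + 2.1) / 8 = 2.2500%
Σ(R_i − R̄_i)(R_m − R̄_m) = 492.0200  ⇒  Cov = 492.0200 / 8 = 61.5025
Σ(R_m − R̄_m)² = 270.5200  ⇒  Var(R_m) = 270.5200 / 8 = 33.8150
β = Cov / Var(R_m) = 61.5025 / 33.8150 = 1.8188
MRP = 6.6% − 2.8% = 3.80%
E(R) = R_f + β × MRP = 2.8% + 1.8188 × 3.8% = 9.71%

9.71%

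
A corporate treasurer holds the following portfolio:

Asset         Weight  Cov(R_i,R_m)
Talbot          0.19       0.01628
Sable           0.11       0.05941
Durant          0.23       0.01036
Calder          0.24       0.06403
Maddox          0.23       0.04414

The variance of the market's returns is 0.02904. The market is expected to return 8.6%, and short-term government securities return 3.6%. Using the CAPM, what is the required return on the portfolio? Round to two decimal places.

10.06%

β_Talbot = 0.01628 / 0.02904 = 0.5606
β_Sable = 0.05941 / 0.02904 = 2.0458
β_Durant = 0.01036 / 0.02904 = 0.3567
β_Calder = 0.06403 / 0.02904 = 2.2049
β_Maddox = 0.04414 / 0.02904 = 1.5200
β_P = Σ w_i β_i = 0.19×0.5606 + 0.11×2.0458 + 0.23×0.3567 + 0.24×2.2049 + 0.23×1.5200 = 1.2924
MRP = 8.6% − 3.6% = 5.00%
E(R_P) = R_f + β_P × MRP = 3.6% + 1.2924 × 5.0% = 10.06%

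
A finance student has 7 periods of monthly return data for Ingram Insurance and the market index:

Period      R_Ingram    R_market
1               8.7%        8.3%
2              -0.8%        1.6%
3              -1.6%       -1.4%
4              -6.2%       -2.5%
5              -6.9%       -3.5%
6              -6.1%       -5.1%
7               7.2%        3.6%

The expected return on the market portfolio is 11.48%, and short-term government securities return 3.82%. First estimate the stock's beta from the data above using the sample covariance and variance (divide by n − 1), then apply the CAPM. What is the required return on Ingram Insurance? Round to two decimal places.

Mean R_i = (8.7 − 0.8 − 1.6 − 6.2 − 6.9 − 6.1 + 7.2) / 7 = -0.8143%
Mean R_m = (8.3 + 1.6 − 1.4 − 2.5 − 3.5 − 5.1 + 3.6) / 7 = 0.1429%
Σ(R_i − R̄_i)(R_m − R̄_m) = 170.6643  ⇒  Cov = 170.6643 / 6 = 28.4441
Σ(R_m − R̄_m)² = 130.7371  ⇒  Var(R_m) = 130.7371 / 6 = 21.7895
β = Cov / Var(R_m) = 28.4441 / 21.7895 = 1.3054
MRP = 11.48% − 3.82% = 7.66%
E(R) = R_f + β × MRP = 3.82% + 1.3054 × 7.66% = 13.82%

13.82%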